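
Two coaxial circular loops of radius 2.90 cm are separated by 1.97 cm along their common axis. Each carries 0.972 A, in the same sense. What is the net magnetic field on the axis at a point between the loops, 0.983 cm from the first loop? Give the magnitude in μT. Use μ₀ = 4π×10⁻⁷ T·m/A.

Each loop contributes B = μ₀IR²/[2(R²+z²)^(3/2)] on the axis, with z measured from that loop.
Loop 1 (z = 0.00983 m): B₁ = 1.79×10⁻⁵ T. Loop 2 (z = 0.00987 m): B₂ = 1.79×10⁻⁵ T.
The fields add: B = B₁ + B₂ = 3.58×10⁻⁵ T.

B ≈ 35.8 μT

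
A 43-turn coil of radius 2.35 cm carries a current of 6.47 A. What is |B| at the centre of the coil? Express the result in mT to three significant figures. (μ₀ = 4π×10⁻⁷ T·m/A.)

B ≈ 7.44 mT

For an N-turn flat coil, B = Nμ₀I/(2R) with R = 0.0235 m.
B = 43 × 1.73×10⁻⁴ T = 7.44×10⁻³ T.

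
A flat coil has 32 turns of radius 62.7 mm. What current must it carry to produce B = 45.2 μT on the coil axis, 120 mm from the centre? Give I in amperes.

I ≈ 1.42 A

For an N-turn coil, B = Nμ₀IR²/[2(R²+z²)^(3/2)] with R = 0.0627 m, z = 0.12 m, so I = 2B(R²+z²)^(3/2)/(Nμ₀R²) = 2 × 4.52×10⁻⁵ × 2.48×10⁻³ / (32 × 4π×10⁻⁷ × 0.003931) = 1.42 A.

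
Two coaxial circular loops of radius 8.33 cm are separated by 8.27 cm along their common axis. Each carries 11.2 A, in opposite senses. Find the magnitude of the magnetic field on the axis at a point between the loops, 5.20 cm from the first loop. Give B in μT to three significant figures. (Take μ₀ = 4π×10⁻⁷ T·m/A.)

Each loop contributes B = μ₀IR²/[2(R²+z²)^(3/2)] on the axis, with z measured from that loop.
Loop 1 (z = 0.052 m): B₁ = 5.16×10⁻⁵ T. Loop 2 (z = 0.0307 m): B₂ = 6.98×10⁻⁵ T.
The fields oppose: B = |B₁ − B₂| = 1.82×10⁻⁵ T.

B ≈ 18.2 μT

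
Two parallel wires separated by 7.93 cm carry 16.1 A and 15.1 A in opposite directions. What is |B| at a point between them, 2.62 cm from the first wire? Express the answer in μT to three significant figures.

B ≈ 180 μT

Each long wire gives B = μ₀I/(2πd). Distances are d₁ = 0.0262 m and d₂ = 0.0531 m.
B₁ = 1.23×10⁻⁴ T, B₂ = 5.69×10⁻⁵ T.
Between antiparallel currents both contributions point the same way, so they add. B = B₁ + B₂ = 1.23×10⁻⁴ + 5.69×10⁻⁵ = 1.80×10⁻⁴ T.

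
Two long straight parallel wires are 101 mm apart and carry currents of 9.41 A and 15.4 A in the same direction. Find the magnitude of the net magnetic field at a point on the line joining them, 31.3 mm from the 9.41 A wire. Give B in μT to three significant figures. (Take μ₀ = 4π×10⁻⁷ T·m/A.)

Each long wire gives B = μ₀I/(2πd). Distances are d₁ = 0.0313 m and d₂ = 0.0697 m.
B₁ = 6.01×10⁻⁵ T, B₂ = 4.42×10⁻⁵ T.
Between parallel currents the two contributions point in opposite directions, so they subtract. B = |B₁ − B₂| = |6.01×10⁻⁵ − 4.42×10⁻⁵| = 1.59×10⁻⁵ T.

B ≈ 15.9 μT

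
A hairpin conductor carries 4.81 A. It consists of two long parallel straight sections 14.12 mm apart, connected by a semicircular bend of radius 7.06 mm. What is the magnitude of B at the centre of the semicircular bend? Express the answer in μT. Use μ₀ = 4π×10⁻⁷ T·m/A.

B ≈ 350 μT

The semicircular arc contributes B_arc = μ₀I·π/(4πR) = μ₀I/(4R) = 2.14×10⁻⁴ T.
Each semi-infinite lead is at perpendicular distance R = 0.00706 m from the centre, with the perpendicular foot at its near end, so it contributes μ₀I/(4πR); both point the same way, together 1.36×10⁻⁴ T.
Arc and leads all point the same direction: B = 2.14×10⁻⁴ + 1.36×10⁻⁴ = 3.50×10⁻⁴ T.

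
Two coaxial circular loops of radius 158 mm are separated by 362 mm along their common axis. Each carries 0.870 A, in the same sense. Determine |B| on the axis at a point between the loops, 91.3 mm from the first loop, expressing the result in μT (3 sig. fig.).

Each loop contributes B = μ₀IR²/[2(R²+z²)^(3/2)] on the axis, with z measured from that loop.
Loop 1 (z = 0.0913 m): B₁ = 2.25×10⁻⁶ T. Loop 2 (z = 0.2707 m): B₂ = 4.43×10⁻⁷ T.
The fields add: B = B₁ + B₂ = 2.69×10⁻⁶ T.

B ≈ 2.69 μT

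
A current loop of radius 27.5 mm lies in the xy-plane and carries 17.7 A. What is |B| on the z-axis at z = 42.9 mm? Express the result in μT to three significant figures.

On the axis of a circular loop, B = μ₀IR² / [2(R²+z²)^(3/2)].
R² + z² = (0.0275)² + (0.0429)² = 0.002597 m², and (R²+z²)^(3/2) = 1.32×10⁻⁴ m³.
B = (4π×10⁻⁷ × 17.7 × 0.0007562) / (2 × 1.32×10⁻⁴) = 6.36×10⁻⁵ T.

B ≈ 63.6 μT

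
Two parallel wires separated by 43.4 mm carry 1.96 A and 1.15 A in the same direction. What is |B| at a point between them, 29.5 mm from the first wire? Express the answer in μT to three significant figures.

Each long wire gives B = μ₀I/(2πd). Distances are d₁ = 0.0295 m and d₂ = 0.0139 m.
B₁ = 1.33×10⁻⁵ T, B₂ = 1.65×10⁻⁵ T.
Between parallel currents the two contributions point in opposite directions, so they subtract. B = |B₁ − B₂| = |1.33×10⁻⁵ − 1.65×10⁻⁵| = 3.26×10⁻⁶ T.

B ≈ 3.26 μT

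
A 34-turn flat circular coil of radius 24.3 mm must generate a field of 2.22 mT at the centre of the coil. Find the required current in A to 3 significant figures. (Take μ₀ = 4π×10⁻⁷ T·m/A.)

I ≈ 2.53 A

For an N-turn coil, B = Nμ₀I/(2R) with R = 0.0243 m, so I = 2RB/(Nμ₀) = 2 × 0.0243 × 2.22×10⁻³ / (34 × 4π×10⁻⁷) = 2.53 A.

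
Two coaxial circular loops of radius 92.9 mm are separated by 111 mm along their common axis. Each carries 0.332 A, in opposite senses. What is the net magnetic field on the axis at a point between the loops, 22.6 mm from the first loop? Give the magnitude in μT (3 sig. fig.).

Each loop contributes B = μ₀IR²/[2(R²+z²)^(3/2)] on the axis, with z measured from that loop.
Loop 1 (z = 0.0226 m): B₁ = 2.06×10⁻⁶ T. Loop 2 (z = 0.0884 m): B₂ = 8.54×10⁻⁷ T.
The fields oppose: B = |B₁ − B₂| = 1.21×10⁻⁶ T.

B ≈ 1.21 μT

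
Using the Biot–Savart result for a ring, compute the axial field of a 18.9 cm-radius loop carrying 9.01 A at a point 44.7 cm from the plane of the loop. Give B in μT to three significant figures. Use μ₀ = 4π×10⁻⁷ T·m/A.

On the axis of a circular loop, B = μ₀IR² / [2(R²+z²)^(3/2)].
R² + z² = (0.189)² + (0.447)² = 0.2355 m², and (R²+z²)^(3/2) = 0.114 m³.
B = (4π×10⁻⁷ × 9.01 × 0.03572) / (2 × 0.114) = 1.77×10⁻⁶ T.

B ≈ 1.77 μT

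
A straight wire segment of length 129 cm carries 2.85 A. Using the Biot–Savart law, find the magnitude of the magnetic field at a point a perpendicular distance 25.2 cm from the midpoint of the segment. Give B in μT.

For a finite straight segment, B = (μ₀I/4πd)(sinθ₁ + sinθ₂), where θ₁, θ₂ are the angles from the perpendicular to each end.
The perpendicular from the point meets the wire at its midpoint, so each end is L/2 = 0.645 m away along the wire.
sinθ₁ = 0.645/√(0.645²+0.252²) = 0.9314; sinθ₂ = 0.645/√(0.645²+0.252²) = 0.9314.
B = (4π×10⁻⁷ × 2.85) / (4π × 0.252) × (0.9314 + 0.9314) = 2.11×10⁻⁶ T.

B ≈ 2.11 μT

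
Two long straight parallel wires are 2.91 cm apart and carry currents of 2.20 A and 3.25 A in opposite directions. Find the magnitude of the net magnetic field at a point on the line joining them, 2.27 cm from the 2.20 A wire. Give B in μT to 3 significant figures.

Each long wire gives B = μ₀I/(2πd). Distances are d₁ = 0.0227 m and d₂ = 0.0064 m.
B₁ = 1.94×10⁻⁵ T, B₂ = 1.02×10⁻⁴ T.
Between antiparallel currents both contributions point the same way, so they add. B = B₁ + B₂ = 1.94×10⁻⁵ + 1.02×10⁻⁴ = 1.21×10⁻⁴ T.

B ≈ 121 μT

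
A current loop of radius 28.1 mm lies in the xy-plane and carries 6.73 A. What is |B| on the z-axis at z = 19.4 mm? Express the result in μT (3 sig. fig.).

On the axis of a circular loop, B = μ₀IR² / [2(R²+z²)^(3/2)].
R² + z² = (0.0281)² + (0.0194)² = 0.001166 m², and (R²+z²)^(3/2) = 3.98×10⁻⁵ m³.
B = (4π×10⁻⁷ × 6.73 × 0.0007896) / (2 × 3.98×10⁻⁵) = 8.39×10⁻⁵ T.

B ≈ 83.9 μT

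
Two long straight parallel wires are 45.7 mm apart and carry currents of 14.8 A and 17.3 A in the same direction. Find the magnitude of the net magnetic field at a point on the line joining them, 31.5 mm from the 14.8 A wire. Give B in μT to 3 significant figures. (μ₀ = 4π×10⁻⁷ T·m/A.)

Each long wire gives B = μ₀I/(2πd). Distances are d₁ = 0.0315 m and d₂ = 0.0142 m.
B₁ = 9.40×10⁻⁵ T, B₂ = 2.44×10⁻⁴ T.
Between parallel currents the two contributions point in opposite directions, so they subtract. B = |B₁ − B₂| = |9.40×10⁻⁵ − 2.44×10⁻⁴| = 1.50×10⁻⁴ T.

B ≈ 150 μT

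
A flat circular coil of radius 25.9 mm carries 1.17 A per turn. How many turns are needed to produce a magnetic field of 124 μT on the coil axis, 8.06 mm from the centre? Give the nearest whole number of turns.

For an N-turn coil, B = Nμ₀IR²/[2(R²+z²)^(3/2)]. A single turn gives B₁ = 2.47×10⁻⁵ T with R = 0.0259 m, z = 0.00806 m.
N = B/B₁ = 1.24×10⁻⁴ / 2.47×10⁻⁵ = 5.02.

N = 5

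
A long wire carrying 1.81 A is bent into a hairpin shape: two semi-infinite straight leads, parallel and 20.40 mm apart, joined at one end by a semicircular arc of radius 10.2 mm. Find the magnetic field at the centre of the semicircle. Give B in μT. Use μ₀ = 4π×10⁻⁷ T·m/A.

B ≈ 91.2 μT

The semicircular arc contributes B_arc = μ₀I·π/(4πR) = μ₀I/(4R) = 5.57×10⁻⁵ T.
Each semi-infinite lead is at perpendicular distance R = 0.0102 m from the centre, with the perpendicular foot at its near end, so it contributes μ₀I/(4πR); both point the same way, together 3.55×10⁻⁵ T.
Arc and leads all point the same direction: B = 5.57×10⁻⁵ + 3.55×10⁻⁵ = 9.12×10⁻⁵ T.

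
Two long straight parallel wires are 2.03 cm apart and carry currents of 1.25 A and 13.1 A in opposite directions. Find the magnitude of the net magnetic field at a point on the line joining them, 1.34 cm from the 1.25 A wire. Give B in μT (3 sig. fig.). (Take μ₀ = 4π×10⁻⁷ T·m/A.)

Each long wire gives B = μ₀I/(2πd). Distances are d₁ = 0.0134 m and d₂ = 0.0069 m.
B₁ = 1.87×10⁻⁵ T, B₂ = 3.80×10⁻⁴ T.
Between antiparallel currents both contributions point the same way, so they add. B = B₁ + B₂ = 1.87×10⁻⁵ + 3.80×10⁻⁴ = 3.98×10⁻⁴ T.

B ≈ 398 μT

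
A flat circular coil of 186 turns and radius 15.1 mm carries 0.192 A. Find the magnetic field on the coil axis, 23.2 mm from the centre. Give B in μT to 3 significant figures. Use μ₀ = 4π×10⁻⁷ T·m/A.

B ≈ 241 μT

For an N-turn flat coil, B = Nμ₀IR²/[2(R²+z²)^(3/2)] with R = 0.0151 m, z = 0.0232 m.
B = 186 × 1.30×10⁻⁶ T = 2.41×10⁻⁴ T.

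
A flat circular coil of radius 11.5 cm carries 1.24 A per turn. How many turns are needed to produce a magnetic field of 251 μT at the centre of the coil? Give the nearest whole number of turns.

For an N-turn coil, B = Nμ₀I/(2R). A single turn gives B₁ = 6.77×10⁻⁶ T with R = 0.115 m.
N = B/B₁ = 2.51×10⁻⁴ / 6.77×10⁻⁶ = 37.05.

N = 37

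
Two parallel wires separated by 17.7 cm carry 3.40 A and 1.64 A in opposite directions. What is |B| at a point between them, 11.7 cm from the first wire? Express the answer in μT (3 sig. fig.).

Each long wire gives B = μ₀I/(2πd). Distances are d₁ = 0.117 m and d₂ = 0.06 m.
B₁ = 5.81×10⁻⁶ T, B₂ = 5.47×10⁻⁶ T.
Between antiparallel currents both contributions point the same way, so they add. B = B₁ + B₂ = 5.81×10⁻⁶ + 5.47×10⁻⁶ = 1.13×10⁻⁵ T.

B ≈ 11.3 μT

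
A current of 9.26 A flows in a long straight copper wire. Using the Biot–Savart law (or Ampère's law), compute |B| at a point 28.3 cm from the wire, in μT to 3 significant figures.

For an infinitely long straight wire, B = μ₀I/(2πd).
B = (4π×10⁻⁷ × 9.26) / (2π × 0.283) = 6.54×10⁻⁶ T.

B ≈ 6.54 μT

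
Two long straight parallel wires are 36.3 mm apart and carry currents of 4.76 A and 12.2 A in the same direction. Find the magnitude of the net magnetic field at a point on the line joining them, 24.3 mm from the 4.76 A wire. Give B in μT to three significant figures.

Each long wire gives B = μ₀I/(2πd). Distances are d₁ = 0.0243 m and d₂ = 0.012 m.
B₁ = 3.92×10⁻⁵ T, B₂ = 2.03×10⁻⁴ T.
Between parallel currents the two contributions point in opposite directions, so they subtract. B = |B₁ − B₂| = |3.92×10⁻⁵ − 2.03×10⁻⁴| = 1.64×10⁻⁴ T.

B ≈ 164 μT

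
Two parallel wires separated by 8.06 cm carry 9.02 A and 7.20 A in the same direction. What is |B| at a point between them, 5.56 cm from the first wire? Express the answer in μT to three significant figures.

B ≈ 25.2 μT

Each long wire gives B = μ₀I/(2πd). Distances are d₁ = 0.0556 m and d₂ = 0.025 m.
B₁ = 3.24×10⁻⁵ T, B₂ = 5.76×10⁻⁵ T.
Between parallel currents the two contributions point in opposite directions, so they subtract. B = |B₁ − B₂| = |3.24×10⁻⁵ − 5.76×10⁻⁵| = 2.52×10⁻⁵ T.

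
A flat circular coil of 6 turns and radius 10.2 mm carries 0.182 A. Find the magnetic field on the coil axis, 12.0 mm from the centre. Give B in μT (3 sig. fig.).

B ≈ 18.3 μT

For an N-turn flat coil, B = Nμ₀IR²/[2(R²+z²)^(3/2)] with R = 0.0102 m, z = 0.012 m.
B = 6 × 3.05×10⁻⁶ T = 1.83×10⁻⁵ T.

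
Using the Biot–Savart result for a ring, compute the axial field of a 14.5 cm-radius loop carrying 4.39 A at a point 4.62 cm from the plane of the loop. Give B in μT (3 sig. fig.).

On the axis of a circular loop, B = μ₀IR² / [2(R²+z²)^(3/2)].
R² + z² = (0.145)² + (0.0462)² = 0.02316 m², and (R²+z²)^(3/2) = 3.52×10⁻³ m³.
B = (4π×10⁻⁷ × 4.39 × 0.02102) / (2 × 3.52×10⁻³) = 1.65×10⁻⁵ T.

B ≈ 16.5 μT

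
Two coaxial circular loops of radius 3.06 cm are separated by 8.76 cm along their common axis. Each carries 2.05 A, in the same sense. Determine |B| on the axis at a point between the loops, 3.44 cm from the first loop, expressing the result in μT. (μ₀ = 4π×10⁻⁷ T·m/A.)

Each loop contributes B = μ₀IR²/[2(R²+z²)^(3/2)] on the axis, with z measured from that loop.
Loop 1 (z = 0.0344 m): B₁ = 1.24×10⁻⁵ T. Loop 2 (z = 0.0532 m): B₂ = 5.22×10⁻⁶ T.
The fields add: B = B₁ + B₂ = 1.76×10⁻⁵ T.

B ≈ 17.6 μT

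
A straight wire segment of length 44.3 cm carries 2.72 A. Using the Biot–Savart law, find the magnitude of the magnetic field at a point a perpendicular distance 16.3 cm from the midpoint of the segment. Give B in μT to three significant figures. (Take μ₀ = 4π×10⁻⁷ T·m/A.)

For a finite straight segment, B = (μ₀I/4πd)(sinθ₁ + sinθ₂), where θ₁, θ₂ are the angles from the perpendicular to each end.
The perpendicular from the point meets the wire at its midpoint, so each end is L/2 = 0.2215 m away along the wire.
sinθ₁ = 0.2215/√(0.2215²+0.163²) = 0.8054; sinθ₂ = 0.2215/√(0.2215²+0.163²) = 0.8054.
B = (4π×10⁻⁷ × 2.72) / (4π × 0.163) × (0.8054 + 0.8054) = 2.69×10⁻⁶ T.

B ≈ 2.69 μT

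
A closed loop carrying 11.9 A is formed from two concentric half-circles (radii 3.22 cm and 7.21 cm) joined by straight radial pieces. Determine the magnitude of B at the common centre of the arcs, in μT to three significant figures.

The radial connectors point toward the centre, so dl × r̂ = 0 and they contribute nothing.
Each semicircle gives μ₀I/(4R): inner arc 1.16×10⁻⁴ T, outer arc 5.19×10⁻⁵ T.
The two arcs carry current in opposite angular senses, so their fields oppose: B = |1.16×10⁻⁴ − 5.19×10⁻⁵| = 6.43×10⁻⁵ T.

B ≈ 64.3 μT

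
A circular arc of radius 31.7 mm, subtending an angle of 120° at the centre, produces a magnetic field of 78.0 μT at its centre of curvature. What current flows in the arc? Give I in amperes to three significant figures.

For a circular arc, B = μ₀Iφ/(4πR) with φ in radians; here φ = 2.094 rad.
So I = 4πRB/(μ₀φ) = 4π × 0.0317 × 7.80×10⁻⁵ / (4π×10⁻⁷ × 2.094) = 11.8 A.

I ≈ 11.8 A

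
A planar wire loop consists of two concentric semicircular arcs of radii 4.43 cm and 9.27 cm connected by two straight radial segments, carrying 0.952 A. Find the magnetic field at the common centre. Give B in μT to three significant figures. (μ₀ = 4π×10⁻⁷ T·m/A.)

The radial connectors point toward the centre, so dl × r̂ = 0 and they contribute nothing.
Each semicircle gives μ₀I/(4R): inner arc 6.75×10⁻⁶ T, outer arc 3.23×10⁻⁶ T.
The two arcs carry current in opposite angular senses, so their fields oppose: B = |6.75×10⁻⁶ − 3.23×10⁻⁶| = 3.52×10⁻⁶ T.

B ≈ 3.52 μT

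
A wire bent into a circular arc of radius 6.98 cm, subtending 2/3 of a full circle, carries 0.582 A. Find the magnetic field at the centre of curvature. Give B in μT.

B ≈ 3.49 μT

The Biot–Savart field of a circular arc at its centre is B = μ₀Iφ/(4πR), with φ = 4.189 rad.
B = (4π×10⁻⁷ × 0.582 × 4.189) / (4π × 0.0698) = 3.49×10⁻⁶ T.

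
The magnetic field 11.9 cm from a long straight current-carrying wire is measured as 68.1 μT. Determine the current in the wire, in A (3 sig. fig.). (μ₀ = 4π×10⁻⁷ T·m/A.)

I ≈ 40.5 A

For a long straight wire B = μ₀I/(2πd), so I = 2πdB/μ₀.
I = 2π × 0.119 × 6.81×10⁻⁵ / (4π×10⁻⁷) = 40.5 A.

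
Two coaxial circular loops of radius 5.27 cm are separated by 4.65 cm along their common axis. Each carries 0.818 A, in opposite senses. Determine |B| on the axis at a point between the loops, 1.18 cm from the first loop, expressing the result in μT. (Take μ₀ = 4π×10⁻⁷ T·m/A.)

B ≈ 3.38 μT

Each loop contributes B = μ₀IR²/[2(R²+z²)^(3/2)] on the axis, with z measured from that loop.
Loop 1 (z = 0.0118 m): B₁ = 9.06×10⁻⁶ T. Loop 2 (z = 0.0347 m): B₂ = 5.68×10⁻⁶ T.
The fields oppose: B = |B₁ − B₂| = 3.38×10⁻⁶ T.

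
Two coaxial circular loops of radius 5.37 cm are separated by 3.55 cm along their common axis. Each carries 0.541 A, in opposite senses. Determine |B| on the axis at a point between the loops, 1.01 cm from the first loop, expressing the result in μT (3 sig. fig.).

Each loop contributes B = μ₀IR²/[2(R²+z²)^(3/2)] on the axis, with z measured from that loop.
Loop 1 (z = 0.0101 m): B₁ = 6.01×10⁻⁶ T. Loop 2 (z = 0.0254 m): B₂ = 4.68×10⁻⁶ T.
The fields oppose: B = |B₁ − B₂| = 1.33×10⁻⁶ T.

B ≈ 1.33 μT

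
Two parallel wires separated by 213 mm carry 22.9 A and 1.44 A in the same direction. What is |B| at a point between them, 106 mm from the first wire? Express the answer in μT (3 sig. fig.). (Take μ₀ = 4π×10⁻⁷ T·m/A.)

Each long wire gives B = μ₀I/(2πd). Distances are d₁ = 0.106 m and d₂ = 0.107 m.
B₁ = 4.32×10⁻⁵ T, B₂ = 2.69×10⁻⁶ T.
Between parallel currents the two contributions point in opposite directions, so they subtract. B = |B₁ − B₂| = |4.32×10⁻⁵ − 2.69×10⁻⁶| = 4.05×10⁻⁵ T.

B ≈ 40.5 μT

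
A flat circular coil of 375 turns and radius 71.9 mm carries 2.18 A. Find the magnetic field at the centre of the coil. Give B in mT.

B ≈ 7.14 mT

For an N-turn flat coil, B = Nμ₀I/(2R) with R = 0.0719 m.
B = 375 × 1.91×10⁻⁵ T = 7.14×10⁻³ T.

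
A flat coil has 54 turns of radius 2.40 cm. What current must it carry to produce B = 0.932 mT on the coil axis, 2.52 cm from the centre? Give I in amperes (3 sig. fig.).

I ≈ 2.01 A

For an N-turn coil, B = Nμ₀IR²/[2(R²+z²)^(3/2)] with R = 0.024 m, z = 0.0252 m, so I = 2B(R²+z²)^(3/2)/(Nμ₀R²) = 2 × 9.32×10⁻⁴ × 4.21×10⁻⁵ / (54 × 4π×10⁻⁷ × 0.000576) = 2.01 A.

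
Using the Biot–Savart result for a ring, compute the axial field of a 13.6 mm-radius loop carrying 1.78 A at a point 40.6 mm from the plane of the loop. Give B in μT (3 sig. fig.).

On the axis of a circular loop, B = μ₀IR² / [2(R²+z²)^(3/2)].
R² + z² = (0.0136)² + (0.0406)² = 0.001833 m², and (R²+z²)^(3/2) = 7.85×10⁻⁵ m³.
B = (4π×10⁻⁷ × 1.78 × 0.000185) / (2 × 7.85×10⁻⁵) = 2.64×10⁻⁶ T.

B ≈ 2.64 μT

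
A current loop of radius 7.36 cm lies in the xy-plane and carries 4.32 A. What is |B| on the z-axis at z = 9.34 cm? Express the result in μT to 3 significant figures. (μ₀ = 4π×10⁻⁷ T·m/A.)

On the axis of a circular loop, B = μ₀IR² / [2(R²+z²)^(3/2)].
R² + z² = (0.0736)² + (0.0934)² = 0.01414 m², and (R²+z²)^(3/2) = 1.68×10⁻³ m³.
B = (4π×10⁻⁷ × 4.32 × 0.005417) / (2 × 1.68×10⁻³) = 8.74×10⁻⁶ T.

B ≈ 8.74 μT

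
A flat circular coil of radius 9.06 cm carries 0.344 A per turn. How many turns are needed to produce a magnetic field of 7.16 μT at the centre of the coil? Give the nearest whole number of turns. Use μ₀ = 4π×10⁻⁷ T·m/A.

For an N-turn coil, B = Nμ₀I/(2R). A single turn gives B₁ = 2.39×10⁻⁶ T with R = 0.0906 m.
N = B/B₁ = 7.16×10⁻⁶ / 2.39×10⁻⁶ = 3.00.

N = 3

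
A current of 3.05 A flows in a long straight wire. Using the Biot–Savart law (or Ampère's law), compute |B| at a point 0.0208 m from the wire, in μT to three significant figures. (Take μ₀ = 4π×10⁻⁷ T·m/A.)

B ≈ 29.3 μT

For an infinitely long straight wire, B = μ₀I/(2πd).
B = (4π×10⁻⁷ × 3.05) / (2π × 0.0208) = 2.93×10⁻⁵ T.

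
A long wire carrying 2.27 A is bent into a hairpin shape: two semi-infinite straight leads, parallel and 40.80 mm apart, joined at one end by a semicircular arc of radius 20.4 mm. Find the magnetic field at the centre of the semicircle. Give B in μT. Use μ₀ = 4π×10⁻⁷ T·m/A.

B ≈ 57.2 μT

The semicircular arc contributes B_arc = μ₀I·π/(4πR) = μ₀I/(4R) = 3.50×10⁻⁵ T.
Each semi-infinite lead is at perpendicular distance R = 0.0204 m from the centre, with the perpendicular foot at its near end, so it contributes μ₀I/(4πR); both point the same way, together 2.23×10⁻⁵ T.
Arc and leads all point the same direction: B = 3.50×10⁻⁵ + 2.23×10⁻⁵ = 5.72×10⁻⁵ T.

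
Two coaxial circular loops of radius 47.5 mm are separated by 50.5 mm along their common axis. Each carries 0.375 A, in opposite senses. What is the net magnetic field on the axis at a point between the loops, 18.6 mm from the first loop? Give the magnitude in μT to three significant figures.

Each loop contributes B = μ₀IR²/[2(R²+z²)^(3/2)] on the axis, with z measured from that loop.
Loop 1 (z = 0.0186 m): B₁ = 4.00×10⁻⁶ T. Loop 2 (z = 0.0319 m): B₂ = 2.84×10⁻⁶ T.
The fields oppose: B = |B₁ − B₂| = 1.17×10⁻⁶ T.

B ≈ 1.17 μT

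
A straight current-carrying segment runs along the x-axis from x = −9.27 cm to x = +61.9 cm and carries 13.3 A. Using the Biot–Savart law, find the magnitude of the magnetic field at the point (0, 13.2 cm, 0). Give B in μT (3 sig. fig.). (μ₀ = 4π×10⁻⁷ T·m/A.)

For a finite straight segment, B = (μ₀I/4πd)(sinθ₁ + sinθ₂), where θ₁, θ₂ are the angles from the perpendicular to each end.
The perpendicular distance is d = 0.132 m; the end-offsets along the wire are a = 0.0927 m and b = 0.619 m.
sinθ₁ = 0.0927/√(0.0927²+0.132²) = 0.5747; sinθ₂ = 0.619/√(0.619²+0.132²) = 0.9780.
B = (4π×10⁻⁷ × 13.3) / (4π × 0.132) × (0.5747 + 0.9780) = 1.56×10⁻⁵ T.

B ≈ 15.6 μT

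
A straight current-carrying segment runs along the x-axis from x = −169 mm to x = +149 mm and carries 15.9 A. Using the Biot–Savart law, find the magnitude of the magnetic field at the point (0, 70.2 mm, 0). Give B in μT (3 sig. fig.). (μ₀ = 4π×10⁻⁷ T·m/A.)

For a finite straight segment, B = (μ₀I/4πd)(sinθ₁ + sinθ₂), where θ₁, θ₂ are the angles from the perpendicular to each end.
The perpendicular distance is d = 0.0702 m; the end-offsets along the wire are a = 0.169 m and b = 0.149 m.
sinθ₁ = 0.169/√(0.169²+0.0702²) = 0.9235; sinθ₂ = 0.149/√(0.149²+0.0702²) = 0.9046.
B = (4π×10⁻⁷ × 15.9) / (4π × 0.0702) × (0.9235 + 0.9046) = 4.14×10⁻⁵ T.

B ≈ 41.4 μT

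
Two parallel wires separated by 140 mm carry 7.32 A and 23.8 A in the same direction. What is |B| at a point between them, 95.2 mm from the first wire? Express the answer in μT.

B ≈ 90.9 μT

Each long wire gives B = μ₀I/(2πd). Distances are d₁ = 0.0952 m and d₂ = 0.0448 m.
B₁ = 1.54×10⁻⁵ T, B₂ = 1.06×10⁻⁴ T.
Between parallel currents the two contributions point in opposite directions, so they subtract. B = |B₁ − B₂| = |1.54×10⁻⁵ − 1.06×10⁻⁴| = 9.09×10⁻⁵ T.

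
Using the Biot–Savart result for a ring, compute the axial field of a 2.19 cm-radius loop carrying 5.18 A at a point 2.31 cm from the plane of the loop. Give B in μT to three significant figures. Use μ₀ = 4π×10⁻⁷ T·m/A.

B ≈ 48.4 μT

On the axis of a circular loop, B = μ₀IR² / [2(R²+z²)^(3/2)].
R² + z² = (0.0219)² + (0.0231)² = 0.001013 m², and (R²+z²)^(3/2) = 3.23×10⁻⁵ m³.
B = (4π×10⁻⁷ × 5.18 × 0.0004796) / (2 × 3.23×10⁻⁵) = 4.84×10⁻⁵ T.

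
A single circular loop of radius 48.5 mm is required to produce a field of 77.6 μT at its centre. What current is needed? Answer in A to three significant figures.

I ≈ 5.99 A

At the centre of a circular loop B = μ₀I/(2R), so I = 2RB/μ₀.
With R = 0.0485 m, I = 2 × 0.0485 × 7.76×10⁻⁵ / (4π×10⁻⁷) = 5.99 A.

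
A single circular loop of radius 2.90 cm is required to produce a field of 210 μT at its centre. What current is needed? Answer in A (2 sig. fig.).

At the centre of a circular loop B = μ₀I/(2R), so I = 2RB/μ₀.
With R = 0.029 m, I = 2 × 0.029 × 2.10×10⁻⁴ / (4π×10⁻⁷) = 9.69 A.

I ≈ 9.7 A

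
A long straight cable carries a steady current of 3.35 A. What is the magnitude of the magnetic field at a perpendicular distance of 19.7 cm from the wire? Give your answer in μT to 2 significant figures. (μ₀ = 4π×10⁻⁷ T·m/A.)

B ≈ 3.4 μT

For an infinitely long straight wire, B = μ₀I/(2πd).
B = (4π×10⁻⁷ × 3.35) / (2π × 0.197) = 3.40×10⁻⁶ T.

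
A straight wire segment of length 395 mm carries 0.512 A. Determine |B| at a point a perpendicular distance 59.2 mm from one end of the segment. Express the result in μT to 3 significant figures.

B ≈ 0.855 μT

For a finite straight segment, B = (μ₀I/4πd)(sinθ₁ + sinθ₂), where θ₁, θ₂ are the angles from the perpendicular to each end.
The perpendicular foot is at one end, so the two end-offsets along the wire are 0 and L = 0.395 m.
sinθ₁ = 0/√(0²+0.0592²) = 0.0000; sinθ₂ = 0.395/√(0.395²+0.0592²) = 0.9890.
B = (4π×10⁻⁷ × 0.512) / (4π × 0.0592) × (0.0000 + 0.9890) = 8.55×10⁻⁷ T.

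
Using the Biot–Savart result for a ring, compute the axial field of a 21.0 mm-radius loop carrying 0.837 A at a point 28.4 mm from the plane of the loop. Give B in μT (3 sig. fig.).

B ≈ 5.26 μT

On the axis of a circular loop, B = μ₀IR² / [2(R²+z²)^(3/2)].
R² + z² = (0.021)² + (0.0284)² = 0.001248 m², and (R²+z²)^(3/2) = 4.41×10⁻⁵ m³.
B = (4π×10⁻⁷ × 0.837 × 0.000441) / (2 × 4.41×10⁻⁵) = 5.26×10⁻⁶ T.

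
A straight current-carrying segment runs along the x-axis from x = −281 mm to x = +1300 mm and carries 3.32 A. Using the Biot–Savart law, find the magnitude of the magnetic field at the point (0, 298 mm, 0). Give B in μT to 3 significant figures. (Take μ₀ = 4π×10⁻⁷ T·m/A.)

For a finite straight segment, B = (μ₀I/4πd)(sinθ₁ + sinθ₂), where θ₁, θ₂ are the angles from the perpendicular to each end.
The perpendicular distance is d = 0.298 m; the end-offsets along the wire are a = 0.281 m and b = 1.3 m.
sinθ₁ = 0.281/√(0.281²+0.298²) = 0.6860; sinθ₂ = 1.3/√(1.3²+0.298²) = 0.9747.
B = (4π×10⁻⁷ × 3.32) / (4π × 0.298) × (0.6860 + 0.9747) = 1.85×10⁻⁶ T.

B ≈ 1.85 μT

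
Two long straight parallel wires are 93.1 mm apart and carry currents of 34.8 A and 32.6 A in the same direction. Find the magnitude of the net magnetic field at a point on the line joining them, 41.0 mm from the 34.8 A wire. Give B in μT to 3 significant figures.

B ≈ 44.6 μT

Each long wire gives B = μ₀I/(2πd). Distances are d₁ = 0.041 m and d₂ = 0.0521 m.
B₁ = 1.70×10⁻⁴ T, B₂ = 1.25×10⁻⁴ T.
Between parallel currents the two contributions point in opposite directions, so they subtract. B = |B₁ − B₂| = |1.70×10⁻⁴ − 1.25×10⁻⁴| = 4.46×10⁻⁵ T.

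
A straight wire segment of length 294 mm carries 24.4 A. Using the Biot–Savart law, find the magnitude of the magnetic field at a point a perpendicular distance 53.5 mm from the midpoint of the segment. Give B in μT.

B ≈ 85.7 μT

For a finite straight segment, B = (μ₀I/4πd)(sinθ₁ + sinθ₂), where θ₁, θ₂ are the angles from the perpendicular to each end.
The perpendicular from the point meets the wire at its midpoint, so each end is L/2 = 0.147 m away along the wire.
sinθ₁ = 0.147/√(0.147²+0.0535²) = 0.9397; sinθ₂ = 0.147/√(0.147²+0.0535²) = 0.9397.
B = (4π×10⁻⁷ × 24.4) / (4π × 0.0535) × (0.9397 + 0.9397) = 8.57×10⁻⁵ T.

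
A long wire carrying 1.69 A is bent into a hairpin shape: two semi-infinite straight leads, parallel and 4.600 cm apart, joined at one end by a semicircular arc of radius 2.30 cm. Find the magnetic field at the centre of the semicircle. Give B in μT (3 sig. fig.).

The semicircular arc contributes B_arc = μ₀I·π/(4πR) = μ₀I/(4R) = 2.31×10⁻⁵ T.
Each semi-infinite lead is at perpendicular distance R = 0.023 m from the centre, with the perpendicular foot at its near end, so it contributes μ₀I/(4πR); both point the same way, together 1.47×10⁻⁵ T.
Arc and leads all point the same direction: B = 2.31×10⁻⁵ + 1.47×10⁻⁵ = 3.78×10⁻⁵ T.

B ≈ 37.8 μT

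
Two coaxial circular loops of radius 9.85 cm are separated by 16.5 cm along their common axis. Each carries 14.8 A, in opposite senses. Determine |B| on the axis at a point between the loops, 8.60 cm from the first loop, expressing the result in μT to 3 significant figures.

B ≈ 4.46 μT

Each loop contributes B = μ₀IR²/[2(R²+z²)^(3/2)] on the axis, with z measured from that loop.
Loop 1 (z = 0.086 m): B₁ = 4.04×10⁻⁵ T. Loop 2 (z = 0.079 m): B₂ = 4.48×10⁻⁵ T.
The fields oppose: B = |B₁ − B₂| = 4.46×10⁻⁶ T.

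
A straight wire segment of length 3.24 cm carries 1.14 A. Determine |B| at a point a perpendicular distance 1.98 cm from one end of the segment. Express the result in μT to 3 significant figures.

B ≈ 4.91 μT

For a finite straight segment, B = (μ₀I/4πd)(sinθ₁ + sinθ₂), where θ₁, θ₂ are the angles from the perpendicular to each end.
The perpendicular foot is at one end, so the two end-offsets along the wire are 0 and L = 0.0324 m.
sinθ₁ = 0/√(0²+0.0198²) = 0.0000; sinθ₂ = 0.0324/√(0.0324²+0.0198²) = 0.8533.
B = (4π×10⁻⁷ × 1.14) / (4π × 0.0198) × (0.0000 + 0.8533) = 4.91×10⁻⁶ T.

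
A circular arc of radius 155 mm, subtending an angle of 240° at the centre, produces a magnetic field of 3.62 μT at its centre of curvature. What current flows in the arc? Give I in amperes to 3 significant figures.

I ≈ 1.34 A

For a circular arc, B = μ₀Iφ/(4πR) with φ in radians; here φ = 4.189 rad.
So I = 4πRB/(μ₀φ) = 4π × 0.155 × 3.62×10⁻⁶ / (4π×10⁻⁷ × 4.189) = 1.34 A.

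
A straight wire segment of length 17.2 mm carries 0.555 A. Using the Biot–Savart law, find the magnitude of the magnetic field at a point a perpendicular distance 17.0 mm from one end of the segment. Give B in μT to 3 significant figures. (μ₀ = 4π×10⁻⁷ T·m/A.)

For a finite straight segment, B = (μ₀I/4πd)(sinθ₁ + sinθ₂), where θ₁, θ₂ are the angles from the perpendicular to each end.
The perpendicular foot is at one end, so the two end-offsets along the wire are 0 and L = 0.0172 m.
sinθ₁ = 0/√(0²+0.017²) = 0.0000; sinθ₂ = 0.0172/√(0.0172²+0.017²) = 0.7112.
B = (4π×10⁻⁷ × 0.555) / (4π × 0.017) × (0.0000 + 0.7112) = 2.32×10⁻⁶ T.

B ≈ 2.32 μT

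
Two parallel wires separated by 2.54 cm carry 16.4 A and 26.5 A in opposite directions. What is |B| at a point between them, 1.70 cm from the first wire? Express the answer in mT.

B ≈ 0.824 mT

Each long wire gives B = μ₀I/(2πd). Distances are d₁ = 0.017 m and d₂ = 0.0084 m.
B₁ = 1.93×10⁻⁴ T, B₂ = 6.31×10⁻⁴ T.
Between antiparallel currents both contributions point the same way, so they add. B = B₁ + B₂ = 1.93×10⁻⁴ + 6.31×10⁻⁴ = 8.24×10⁻⁴ T.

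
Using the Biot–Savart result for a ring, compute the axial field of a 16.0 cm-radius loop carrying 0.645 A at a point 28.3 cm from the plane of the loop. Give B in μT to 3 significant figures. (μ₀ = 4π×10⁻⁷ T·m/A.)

On the axis of a circular loop, B = μ₀IR² / [2(R²+z²)^(3/2)].
R² + z² = (0.16)² + (0.283)² = 0.1057 m², and (R²+z²)^(3/2) = 3.44×10⁻² m³.
B = (4π×10⁻⁷ × 0.645 × 0.0256) / (2 × 3.44×10⁻²) = 3.02×10⁻⁷ T.

B ≈ 0.302 μT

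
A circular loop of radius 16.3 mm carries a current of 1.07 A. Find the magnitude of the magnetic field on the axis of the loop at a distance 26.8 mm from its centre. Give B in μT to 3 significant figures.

On the axis of a circular loop, B = μ₀IR² / [2(R²+z²)^(3/2)].
R² + z² = (0.0163)² + (0.0268)² = 0.0009839 m², and (R²+z²)^(3/2) = 3.09×10⁻⁵ m³.
B = (4π×10⁻⁷ × 1.07 × 0.0002657) / (2 × 3.09×10⁻⁵) = 5.79×10⁻⁶ T.

B ≈ 5.79 μT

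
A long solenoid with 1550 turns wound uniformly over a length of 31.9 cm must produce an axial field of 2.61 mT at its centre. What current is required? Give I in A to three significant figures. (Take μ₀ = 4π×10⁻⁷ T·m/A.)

I ≈ 0.427 A

Inside a long solenoid B = μ₀nI with n = 4859 m⁻¹, so I = B/(μ₀n).
I = 2.61×10⁻³ / (4π×10⁻⁷ × 4859) = 0.427 A.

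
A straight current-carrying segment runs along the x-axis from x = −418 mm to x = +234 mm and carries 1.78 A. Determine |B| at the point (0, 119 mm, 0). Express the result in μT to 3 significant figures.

For a finite straight segment, B = (μ₀I/4πd)(sinθ₁ + sinθ₂), where θ₁, θ₂ are the angles from the perpendicular to each end.
The perpendicular distance is d = 0.119 m; the end-offsets along the wire are a = 0.418 m and b = 0.234 m.
sinθ₁ = 0.418/√(0.418²+0.119²) = 0.9618; sinθ₂ = 0.234/√(0.234²+0.119²) = 0.8914.
B = (4π×10⁻⁷ × 1.78) / (4π × 0.119) × (0.9618 + 0.8914) = 2.77×10⁻⁶ T.

B ≈ 2.77 μT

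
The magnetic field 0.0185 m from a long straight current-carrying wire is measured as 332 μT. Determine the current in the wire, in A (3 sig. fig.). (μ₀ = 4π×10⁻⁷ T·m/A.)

For a long straight wire B = μ₀I/(2πd), so I = 2πdB/μ₀.
I = 2π × 0.0185 × 3.32×10⁻⁴ / (4π×10⁻⁷) = 30.7 A.

I ≈ 30.7 A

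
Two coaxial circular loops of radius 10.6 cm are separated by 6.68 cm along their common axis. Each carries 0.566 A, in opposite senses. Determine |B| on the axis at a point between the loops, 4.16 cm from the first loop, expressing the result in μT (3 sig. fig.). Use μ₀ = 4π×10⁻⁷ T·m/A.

Each loop contributes B = μ₀IR²/[2(R²+z²)^(3/2)] on the axis, with z measured from that loop.
Loop 1 (z = 0.0416 m): B₁ = 2.71×10⁻⁶ T. Loop 2 (z = 0.0252 m): B₂ = 3.09×10⁻⁶ T.
The fields oppose: B = |B₁ − B₂| = 3.83×10⁻⁷ T.

B ≈ 0.383 μT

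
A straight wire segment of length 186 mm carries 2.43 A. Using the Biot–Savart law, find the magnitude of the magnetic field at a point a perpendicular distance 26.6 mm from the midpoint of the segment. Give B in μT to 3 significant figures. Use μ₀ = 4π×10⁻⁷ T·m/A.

B ≈ 17.6 μT

For a finite straight segment, B = (μ₀I/4πd)(sinθ₁ + sinθ₂), where θ₁, θ₂ are the angles from the perpendicular to each end.
The perpendicular from the point meets the wire at its midpoint, so each end is L/2 = 0.093 m away along the wire.
sinθ₁ = 0.093/√(0.093²+0.0266²) = 0.9614; sinθ₂ = 0.093/√(0.093²+0.0266²) = 0.9614.
B = (4π×10⁻⁷ × 2.43) / (4π × 0.0266) × (0.9614 + 0.9614) = 1.76×10⁻⁵ T.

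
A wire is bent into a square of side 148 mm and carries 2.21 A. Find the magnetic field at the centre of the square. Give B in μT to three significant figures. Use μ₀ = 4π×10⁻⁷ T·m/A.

B ≈ 16.9 μT

Each side is a finite straight segment at perpendicular distance d = a/(2 tan(π/4)) = 0.074 m from the centre, with end-angles ±π/4.
One side contributes B₁ = (μ₀I/4πd)·2 sin(π/4) = 4.22×10⁻⁶ T.
All 4 sides add in the same direction: B = 4 × 4.22×10⁻⁶ = 1.69×10⁻⁵ T.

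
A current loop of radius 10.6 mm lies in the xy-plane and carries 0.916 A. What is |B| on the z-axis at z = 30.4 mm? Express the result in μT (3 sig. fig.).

B ≈ 1.94 μT

On the axis of a circular loop, B = μ₀IR² / [2(R²+z²)^(3/2)].
R² + z² = (0.0106)² + (0.0304)² = 0.001037 m², and (R²+z²)^(3/2) = 3.34×10⁻⁵ m³.
B = (4π×10⁻⁷ × 0.916 × 0.0001124) / (2 × 3.34×10⁻⁵) = 1.94×10⁻⁶ T.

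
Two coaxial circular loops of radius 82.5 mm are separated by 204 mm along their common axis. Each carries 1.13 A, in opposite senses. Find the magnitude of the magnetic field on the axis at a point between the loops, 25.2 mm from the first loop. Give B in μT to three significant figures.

Each loop contributes B = μ₀IR²/[2(R²+z²)^(3/2)] on the axis, with z measured from that loop.
Loop 1 (z = 0.0252 m): B₁ = 7.53×10⁻⁶ T. Loop 2 (z = 0.1788 m): B₂ = 6.33×10⁻⁷ T.
The fields oppose: B = |B₁ − B₂| = 6.90×10⁻⁶ T.

B ≈ 6.90 μT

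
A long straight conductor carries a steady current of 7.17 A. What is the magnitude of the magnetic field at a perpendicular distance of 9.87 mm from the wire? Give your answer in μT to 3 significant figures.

For an infinitely long straight wire, B = μ₀I/(2πd).
B = (4π×10⁻⁷ × 7.17) / (2π × 0.00987) = 1.45×10⁻⁴ T.

B ≈ 145 μT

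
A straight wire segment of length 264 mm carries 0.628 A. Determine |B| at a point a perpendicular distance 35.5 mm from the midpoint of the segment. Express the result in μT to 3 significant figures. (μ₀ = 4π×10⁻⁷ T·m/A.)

B ≈ 3.42 μT

For a finite straight segment, B = (μ₀I/4πd)(sinθ₁ + sinθ₂), where θ₁, θ₂ are the angles from the perpendicular to each end.
The perpendicular from the point meets the wire at its midpoint, so each end is L/2 = 0.132 m away along the wire.
sinθ₁ = 0.132/√(0.132²+0.0355²) = 0.9657; sinθ₂ = 0.132/√(0.132²+0.0355²) = 0.9657.
B = (4π×10⁻⁷ × 0.628) / (4π × 0.0355) × (0.9657 + 0.9657) = 3.42×10⁻⁶ T.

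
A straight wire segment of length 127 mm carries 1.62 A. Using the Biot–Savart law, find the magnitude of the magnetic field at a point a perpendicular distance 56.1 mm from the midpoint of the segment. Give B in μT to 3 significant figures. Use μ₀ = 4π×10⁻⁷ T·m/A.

B ≈ 4.33 μT

For a finite straight segment, B = (μ₀I/4πd)(sinθ₁ + sinθ₂), where θ₁, θ₂ are the angles from the perpendicular to each end.
The perpendicular from the point meets the wire at its midpoint, so each end is L/2 = 0.0635 m away along the wire.
sinθ₁ = 0.0635/√(0.0635²+0.0561²) = 0.7494; sinθ₂ = 0.0635/√(0.0635²+0.0561²) = 0.7494.
B = (4π×10⁻⁷ × 1.62) / (4π × 0.0561) × (0.7494 + 0.7494) = 4.33×10⁻⁶ T.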